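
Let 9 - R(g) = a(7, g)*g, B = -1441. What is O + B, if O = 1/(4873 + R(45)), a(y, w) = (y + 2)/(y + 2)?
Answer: -6970116/4837 ≈ -1441.0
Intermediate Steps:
a(y, w) = 1 (a(y, w) = (2 + y)/(2 + y) = 1)
R(g) = 9 - g
O = 1/4837 (O = 1/(4873 + (9 - 1*45)) = 1/(4873 + (9 - 45)) = 1/(4873 - 36) = 1/4837 ≈ 0.00020674)
O + B = 1/4837 - 1441 = -6970116/4837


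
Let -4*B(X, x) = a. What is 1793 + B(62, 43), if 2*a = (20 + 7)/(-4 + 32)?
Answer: 401605/224 ≈ 1792.9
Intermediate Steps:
a = 27/56 (a = ((20 + 7)/(-4 + 32))/2 = (27/28)/2 = (27*(1/28))/2 = (½)*(27/28) = 27/56 ≈ 0.48214)
B(X, x) = -27/224 (B(X, x) = -¼*27/56 = -27/224)
1793 + B(62, 43) = 1793 - 27/224 = 401605/224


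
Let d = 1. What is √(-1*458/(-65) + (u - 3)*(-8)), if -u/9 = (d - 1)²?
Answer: √131170/65 ≈ 5.5719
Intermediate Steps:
u = 0 (u = -9*(1 - 1)² = -9*0² = -9*0 = 0)
√(-1*458/(-65) + (u - 3)*(-8)) = √(-1*458/(-65) + (0 - 3)*(-8)) = √(-458*(-1/65) - 3*(-8)) = √(458/65 + 24) = √(2018/65) = √131170/65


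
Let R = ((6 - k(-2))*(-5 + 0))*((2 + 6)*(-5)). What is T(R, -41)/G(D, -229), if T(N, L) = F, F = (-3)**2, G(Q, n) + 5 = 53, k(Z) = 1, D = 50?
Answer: 3/16 ≈ 0.18750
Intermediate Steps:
G(Q, n) = 48 (G(Q, n) = -5 + 53 = 48)
R = 1000 (R = ((6 - 1*1)*(-5 + 0))*((2 + 6)*(-5)) = ((6 - 1)*(-5))*(8*(-5)) = (5*(-5))*(-40) = -25*(-40) = 1000)
F = 9
T(N, L) = 9
T(R, -41)/G(D, -229) = 9/48 = 9*(1/48) = 3/16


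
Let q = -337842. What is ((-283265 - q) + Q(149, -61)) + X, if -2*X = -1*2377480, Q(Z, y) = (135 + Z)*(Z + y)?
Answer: 1268309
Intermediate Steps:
X = 1188740 (X = -(-1)*2377480/2 = -1/2*(-2377480) = 1188740)
((-283265 - q) + Q(149, -61)) + X = ((-283265 - 1*(-337842)) + (149**2 + 135*149 + 135*(-61) + 149*(-61))) + 1188740 = ((-283265 + 337842) + (22201 + 20115 - 8235 - 9089)) + 1188740 = (54577 + 24992) + 1188740 = 79569 + 1188740 = 1268309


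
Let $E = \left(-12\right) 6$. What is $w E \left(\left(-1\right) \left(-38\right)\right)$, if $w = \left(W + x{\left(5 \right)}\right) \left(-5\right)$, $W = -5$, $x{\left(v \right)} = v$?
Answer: $0$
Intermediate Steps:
$E = -72$
$w = 0$ ($w = \left(-5 + 5\right) \left(-5\right) = 0 \left(-5\right) = 0$)
$w E \left(\left(-1\right) \left(-38\right)\right) = 0 \left(-72\right) \left(\left(-1\right) \left(-38\right)\right) = 0 \cdot 38 = 0$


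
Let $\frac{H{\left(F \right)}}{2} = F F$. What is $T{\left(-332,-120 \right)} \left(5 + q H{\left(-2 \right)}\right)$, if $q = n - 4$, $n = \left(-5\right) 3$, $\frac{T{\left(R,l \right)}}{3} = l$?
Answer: $52920$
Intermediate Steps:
$T{\left(R,l \right)} = 3 l$
$H{\left(F \right)} = 2 F^{2}$ ($H{\left(F \right)} = 2 F F = 2 F^{2}$)
$n = -15$
$q = -19$ ($q = -15 - 4 = -19$)
$T{\left(-332,-120 \right)} \left(5 + q H{\left(-2 \right)}\right) = 3 \left(-120\right) \left(5 - 19 \cdot 2 \left(-2\right)^{2}\right) = - 360 \left(5 - 19 \cdot 2 \cdot 4\right) = - 360 \left(5 - 152\right) = \left(-360\right) \left(-147\right) = 52920$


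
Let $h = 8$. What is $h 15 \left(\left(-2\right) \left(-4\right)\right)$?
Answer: $960$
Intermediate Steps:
$h 15 \left(\left(-2\right) \left(-4\right)\right) = 8 \cdot 15 \left(\left(-2\right) \left(-4\right)\right) = 120 \cdot 8 = 960$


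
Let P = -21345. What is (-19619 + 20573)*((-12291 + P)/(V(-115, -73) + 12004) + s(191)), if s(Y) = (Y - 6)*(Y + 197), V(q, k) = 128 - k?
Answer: 835743365856/12205 ≈ 6.8476e+7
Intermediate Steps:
s(Y) = (-6 + Y)*(197 + Y)
(-19619 + 20573)*((-12291 + P)/(V(-115, -73) + 12004) + s(191)) = (-19619 + 20573)*((-12291 - 21345)/((128 - 1*(-73)) + 12004) + (-1182 + 191² + 191*191)) = 954*(-33636/((128 + 73) + 12004) + (-1182 + 36481 + 36481)) = 954*(-33636/(201 + 12004) + 71780) = 954*(-33636/12205 + 71780) = 954*(876041264/12205) = 835743365856/12205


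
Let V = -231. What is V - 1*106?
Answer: -337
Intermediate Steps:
V - 1*106 = -231 - 1*106 = -231 - 106 = -337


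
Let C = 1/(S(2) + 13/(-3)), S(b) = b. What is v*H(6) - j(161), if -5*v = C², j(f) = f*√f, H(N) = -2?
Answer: 18/245 - 161*√161 ≈ -2042.8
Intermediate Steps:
j(f) = f^(3/2)
C = -3/7 (C = 1/(2 + 13/(-3)) = 1/(2 + 13*(-⅓)) = 1/(2 - 13/3) = 1/(-7/3) = -3/7 ≈ -0.42857)
v = -9/245 (v = -(-3/7)²/5 = -⅕*9/49 = -9/245 ≈ -0.036735)
v*H(6) - j(161) = -9/245*(-2) - 161^(3/2) = 18/245 - 161*√161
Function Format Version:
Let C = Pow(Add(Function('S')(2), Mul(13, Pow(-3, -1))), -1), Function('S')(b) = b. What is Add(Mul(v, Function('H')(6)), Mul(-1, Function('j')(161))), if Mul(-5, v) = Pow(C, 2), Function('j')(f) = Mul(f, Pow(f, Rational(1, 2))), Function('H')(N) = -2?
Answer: Add(Rational(18, 245), Mul(-161, Pow(161, Rational(1, 2)))) ≈ -2042.8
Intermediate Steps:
Function('j')(f) = Pow(f, Rational(3, 2))
C = Rational(-3, 7) (C = Pow(Add(2, Mul(13, Pow(-3, -1))), -1) = Pow(Add(2, Mul(13, Rational(-1, 3))), -1) = Pow(Add(2, Rational(-13, 3)), -1) = Pow(Rational(-7, 3), -1) = Rational(-3, 7) ≈ -0.42857)
v = Rational(-9, 245) (v = Mul(Rational(-1, 5), Pow(Rational(-3, 7), 2)) = Mul(Rational(-1, 5), Rational(9, 49)) = Rational(-9, 245) ≈ -0.036735)
Add(Mul(v, Function('H')(6)), Mul(-1, Function('j')(161))) = Add(Mul(Rational(-9, 245), -2), Mul(-1, Pow(161, Rational(3, 2)))) = Add(Rational(18, 245), Mul(-1, Mul(161, Pow(161, Rational(1, 2))))) = Add(Rational(18, 245), Mul(-161, Pow(161, Rational(1, 2))))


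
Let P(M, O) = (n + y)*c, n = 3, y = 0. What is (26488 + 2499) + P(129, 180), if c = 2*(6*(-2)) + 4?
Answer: 28927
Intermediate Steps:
c = -20 (c = 2*(-12) + 4 = -24 + 4 = -20)
P(M, O) = -60 (P(M, O) = (3 + 0)*(-20) = 3*(-20) = -60)
(26488 + 2499) + P(129, 180) = (26488 + 2499) - 60 = 28987 - 60 = 28927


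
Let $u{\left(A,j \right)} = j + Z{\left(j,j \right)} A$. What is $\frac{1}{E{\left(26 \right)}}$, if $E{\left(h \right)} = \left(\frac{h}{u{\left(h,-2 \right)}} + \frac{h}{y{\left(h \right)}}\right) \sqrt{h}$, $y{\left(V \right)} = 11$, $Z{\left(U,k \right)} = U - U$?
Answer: $- \frac{11 \sqrt{26}}{3042} \approx -0.018438$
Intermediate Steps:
$Z{\left(U,k \right)} = 0$
$u{\left(A,j \right)} = j$ ($u{\left(A,j \right)} = j + 0 A = j + 0 = j$)
$E{\left(h \right)} = - \frac{9 h^{\frac{3}{2}}}{22}$ ($E{\left(h \right)} = \left(\frac{h}{-2} + \frac{h}{11}\right) \sqrt{h} = \left(h \left(- \frac{1}{2}\right) + h \frac{1}{11}\right) \sqrt{h} = \left(- \frac{h}{2} + \frac{h}{11}\right) \sqrt{h} = - \frac{9 h}{22} \sqrt{h} = - \frac{9 h^{\frac{3}{2}}}{22}$)
$\frac{1}{E{\left(26 \right)}} = \frac{1}{\left(- \frac{9}{22}\right) 26^{\frac{3}{2}}} = \frac{1}{\left(- \frac{9}{22}\right) 26 \sqrt{26}} = \frac{1}{\left(- \frac{117}{11}\right) \sqrt{26}} = - \frac{11 \sqrt{26}}{3042}$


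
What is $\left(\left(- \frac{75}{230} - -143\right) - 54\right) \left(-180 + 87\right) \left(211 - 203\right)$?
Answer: $- \frac{1517388}{23} \approx -65973.0$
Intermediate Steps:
$\left(\left(- \frac{75}{230} - -143\right) - 54\right) \left(-180 + 87\right) \left(211 - 203\right) = \left(\left(\left(-75\right) \frac{1}{230} + 143\right) - 54\right) \left(\left(-93\right) 8\right) = \left(\left(- \frac{15}{46} + 143\right) - 54\right) \left(-744\right) = \left(\frac{6563}{46} - 54\right) \left(-744\right) = \frac{4079}{46} \left(-744\right) = - \frac{1517388}{23}$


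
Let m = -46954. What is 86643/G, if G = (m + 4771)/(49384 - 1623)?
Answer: -459795147/4687 ≈ -98100.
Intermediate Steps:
G = -42183/47761 (G = (-46954 + 4771)/(49384 - 1623) = -42183/47761 ≈ -0.88321)
86643/G = 86643/(-42183/47761) = 86643*(-47761/42183) = -459795147/4687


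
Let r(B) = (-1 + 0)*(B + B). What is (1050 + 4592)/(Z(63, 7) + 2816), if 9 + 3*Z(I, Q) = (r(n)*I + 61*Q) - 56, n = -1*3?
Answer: 8463/4594 ≈ 1.8422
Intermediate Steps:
n = -3
r(B) = -2*B
Z(I, Q) = -65/3 + 2*I + 61*Q/3 (Z(I, Q) = -3 + (((-2*(-3))*I + 61*Q) - 56)/3 = -3 + ((6*I + 61*Q) - 56)/3 = -3 + (-56 + 6*I + 61*Q)/3 = -3 + (-56/3 + 2*I + 61*Q/3) = -65/3 + 2*I + 61*Q/3)
(1050 + 4592)/(Z(63, 7) + 2816) = (1050 + 4592)/((-65/3 + 2*63 + (61/3)*7) + 2816) = 5642/((-65/3 + 126 + 427/3) + 2816) = 5642/(740/3 + 2816) = 5642/(9188/3) = 5642*(3/9188) = 8463/4594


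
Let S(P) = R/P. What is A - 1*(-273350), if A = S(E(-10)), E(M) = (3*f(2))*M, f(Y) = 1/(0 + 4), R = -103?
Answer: 4100456/15 ≈ 2.7336e+5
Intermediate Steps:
f(Y) = ¼ (f(Y) = 1/4 = ¼)
E(M) = 3*M/4 (E(M) = (3*(¼))*M = 3*M/4)
S(P) = -103/P
A = 206/15 (A = -103/((¾)*(-10)) = -103/(-15/2) = -103*(-2/15) = 206/15 ≈ 13.733)
A - 1*(-273350) = 206/15 - 1*(-273350) = 206/15 + 273350 = 4100456/15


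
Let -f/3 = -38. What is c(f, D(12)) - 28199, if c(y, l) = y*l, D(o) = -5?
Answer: -28769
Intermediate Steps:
f = 114 (f = -3*(-38) = 114)
c(y, l) = l*y
c(f, D(12)) - 28199 = -5*114 - 28199 = -570 - 28199 = -28769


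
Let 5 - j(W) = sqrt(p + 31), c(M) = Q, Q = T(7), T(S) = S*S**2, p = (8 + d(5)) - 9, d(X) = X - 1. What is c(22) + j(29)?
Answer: 348 - sqrt(34) ≈ 342.17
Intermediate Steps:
d(X) = -1 + X
p = 3 (p = (8 + (-1 + 5)) - 9 = (8 + 4) - 9 = 12 - 9 = 3)
T(S) = S**3
Q = 343 (Q = 7**3 = 343)
c(M) = 343
j(W) = 5 - sqrt(34) (j(W) = 5 - sqrt(3 + 31) = 5 - sqrt(34))
c(22) + j(29) = 343 + (5 - sqrt(34)) = 348 - sqrt(34)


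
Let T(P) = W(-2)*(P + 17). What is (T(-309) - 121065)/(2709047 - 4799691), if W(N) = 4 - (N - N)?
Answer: 122233/2090644 ≈ 0.058467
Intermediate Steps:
W(N) = 4 (W(N) = 4 - 1*0 = 4 + 0 = 4)
T(P) = 68 + 4*P (T(P) = 4*(P + 17) = 4*(17 + P) = 68 + 4*P)
(T(-309) - 121065)/(2709047 - 4799691) = ((68 + 4*(-309)) - 121065)/(2709047 - 4799691) = ((68 - 1236) - 121065)/(-2090644) = (-1168 - 121065)*(-1/2090644) = -122233*(-1/2090644) = 122233/2090644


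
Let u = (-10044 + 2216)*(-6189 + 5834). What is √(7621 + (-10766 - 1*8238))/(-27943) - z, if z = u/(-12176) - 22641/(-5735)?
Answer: 3915386021/17457340 - I*√11383/27943 ≈ 224.28 - 0.0038182*I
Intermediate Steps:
u = 2778940 (u = -7828*(-355) = 2778940)
z = -3915386021/17457340 (z = 2778940/(-12176) - 22641/(-5735) = 2778940*(-1/12176) - 22641*(-1/5735) = -694735/3044 + 22641/5735 = -3915386021/17457340 ≈ -224.28)
√(7621 + (-10766 - 1*8238))/(-27943) - z = √(7621 + (-10766 - 1*8238))/(-27943) - 1*(-3915386021/17457340) = √(7621 + (-10766 - 8238))*(-1/27943) + 3915386021/17457340 = √(7621 - 19004)*(-1/27943) + 3915386021/17457340 = √(-11383)*(-1/27943) + 3915386021/17457340 = (I*√11383)*(-1/27943) + 3915386021/17457340 = -I*√11383/27943 + 3915386021/17457340 = 3915386021/17457340 - I*√11383/27943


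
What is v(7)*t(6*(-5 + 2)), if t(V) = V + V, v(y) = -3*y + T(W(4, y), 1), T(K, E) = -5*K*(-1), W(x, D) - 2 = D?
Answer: -864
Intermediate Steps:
W(x, D) = 2 + D
T(K, E) = 5*K
v(y) = 10 + 2*y (v(y) = -3*y + 5*(2 + y) = -3*y + (10 + 5*y) = 10 + 2*y)
t(V) = 2*V
v(7)*t(6*(-5 + 2)) = (10 + 2*7)*(2*(6*(-5 + 2))) = (10 + 14)*(2*(6*(-3))) = 24*(2*(-18)) = 24*(-36) = -864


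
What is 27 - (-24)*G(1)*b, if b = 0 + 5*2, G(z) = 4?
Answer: 987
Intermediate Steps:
b = 10 (b = 0 + 10 = 10)
27 - (-24)*G(1)*b = 27 - (-24)*4*10 = 27 - (-24)*40 = 27 - 1*(-960) = 27 + 960 = 987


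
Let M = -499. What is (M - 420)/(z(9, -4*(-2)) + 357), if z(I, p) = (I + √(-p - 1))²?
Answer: -131417/62319 + 5514*I/20773 ≈ -2.1088 + 0.26544*I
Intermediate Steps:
z(I, p) = (I + √(-1 - p))²
(M - 420)/(z(9, -4*(-2)) + 357) = (-499 - 420)/((9 + √(-1 - (-4)*(-2)))² + 357) = -919/((9 + √(-1 - 1*8))² + 357) = -919/((9 + √(-1 - 8))² + 357) = -919/((9 + √(-9))² + 357) = -919/((9 + 3*I)² + 357) = -919/(357 + (9 + 3*I)²)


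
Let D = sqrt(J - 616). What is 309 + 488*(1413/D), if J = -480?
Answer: 309 - 172386*I*sqrt(274)/137 ≈ 309.0 - 20828.0*I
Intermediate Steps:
D = 2*I*sqrt(274) (D = sqrt(-480 - 616) = sqrt(-1096) = 2*I*sqrt(274) ≈ 33.106*I)
309 + 488*(1413/D) = 309 + 488*(1413/((2*I*sqrt(274)))) = 309 + 488*(1413*(-I*sqrt(274)/548)) = 309 + 488*(-1413*I*sqrt(274)/548) = 309 - 172386*I*sqrt(274)/137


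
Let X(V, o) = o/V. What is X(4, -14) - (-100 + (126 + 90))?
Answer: -239/2 ≈ -119.50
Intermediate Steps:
X(4, -14) - (-100 + (126 + 90)) = -14/4 - (-100 + (126 + 90)) = -14*¼ - (-100 + 216) = -7/2 - 1*116 = -7/2 - 116 = -239/2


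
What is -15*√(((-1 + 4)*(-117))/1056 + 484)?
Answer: -15*√3745522/88 ≈ -329.89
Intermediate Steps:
-15*√(((-1 + 4)*(-117))/1056 + 484) = -15*√((3*(-117))*(1/1056) + 484) = -15*√(-351*1/1056 + 484) = -15*√(-117/352 + 484) = -15*√3745522/88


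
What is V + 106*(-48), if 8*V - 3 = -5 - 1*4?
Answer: -20355/4 ≈ -5088.8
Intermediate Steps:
V = -3/4 (V = 3/8 + (-5 - 1*4)/8 = 3/8 + (-5 - 4)/8 = 3/8 + (1/8)*(-9) = 3/8 - 9/8 = -3/4 ≈ -0.75000)
V + 106*(-48) = -3/4 + 106*(-48) = -3/4 - 5088 = -20355/4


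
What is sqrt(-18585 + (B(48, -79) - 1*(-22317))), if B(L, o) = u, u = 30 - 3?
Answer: sqrt(3759) ≈ 61.311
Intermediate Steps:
u = 27
B(L, o) = 27
sqrt(-18585 + (B(48, -79) - 1*(-22317))) = sqrt(-18585 + (27 - 1*(-22317))) = sqrt(-18585 + (27 + 22317)) = sqrt(-18585 + 22344) = sqrt(3759)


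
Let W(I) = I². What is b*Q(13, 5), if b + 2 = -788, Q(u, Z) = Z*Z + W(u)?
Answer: -153260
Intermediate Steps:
Q(u, Z) = Z² + u² (Q(u, Z) = Z*Z + u² = Z² + u²)
b = -790 (b = -2 - 788 = -790)
b*Q(13, 5) = -790*(5² + 13²) = -790*(25 + 169) = -790*194 = -153260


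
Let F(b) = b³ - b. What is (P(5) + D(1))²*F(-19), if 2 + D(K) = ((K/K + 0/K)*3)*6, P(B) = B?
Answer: -3016440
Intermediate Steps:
D(K) = 16 (D(K) = -2 + ((K/K + 0/K)*3)*6 = -2 + ((1 + 0)*3)*6 = -2 + (1*3)*6 = -2 + 3*6 = -2 + 18 = 16)
(P(5) + D(1))²*F(-19) = (5 + 16)²*((-19)³ - 1*(-19)) = 21²*(-6859 + 19) = 441*(-6840) = -3016440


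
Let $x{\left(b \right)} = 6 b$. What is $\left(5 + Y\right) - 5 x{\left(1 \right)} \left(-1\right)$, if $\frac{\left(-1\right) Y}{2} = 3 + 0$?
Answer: $-30$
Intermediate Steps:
$Y = -6$ ($Y = - 2 \left(3 + 0\right) = \left(-2\right) 3 = -6$)
$\left(5 + Y\right) - 5 x{\left(1 \right)} \left(-1\right) = \left(5 - 6\right) - 5 \cdot 6 \cdot 1 \left(-1\right) = - \left(-5\right) 6 \left(-1\right) = - \left(-30\right) \left(-1\right) = \left(-1\right) 30 = -30$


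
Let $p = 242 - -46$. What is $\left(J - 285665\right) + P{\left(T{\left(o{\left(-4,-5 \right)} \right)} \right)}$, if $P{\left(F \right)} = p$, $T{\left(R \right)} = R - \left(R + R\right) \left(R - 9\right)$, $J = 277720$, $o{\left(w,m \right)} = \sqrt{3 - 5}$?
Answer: $-7657$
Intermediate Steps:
$o{\left(w,m \right)} = i \sqrt{2}$ ($o{\left(w,m \right)} = \sqrt{-2} = i \sqrt{2}$)
$p = 288$ ($p = 242 + 46 = 288$)
$T{\left(R \right)} = R - 2 R \left(-9 + R\right)$
$P{\left(F \right)} = 288$
$\left(J - 285665\right) + P{\left(T{\left(o{\left(-4,-5 \right)} \right)} \right)} = \left(277720 - 285665\right) + 288 = -7945 + 288 = -7657$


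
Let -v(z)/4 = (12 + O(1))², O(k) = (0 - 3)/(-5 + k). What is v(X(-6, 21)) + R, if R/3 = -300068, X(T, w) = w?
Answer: -3603417/4 ≈ -9.0085e+5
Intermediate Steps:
O(k) = -3/(-5 + k)
R = -900204 (R = 3*(-300068) = -900204)
v(z) = -2601/4 (v(z) = -4*(12 - 3/(-5 + 1))² = -4*(12 - 3/(-4))² = -4*(12 - 3*(-¼))² = -4*(12 + ¾)² = -4*(51/4)² = -4*2601/16 = -2601/4)
v(X(-6, 21)) + R = -2601/4 - 900204 = -3603417/4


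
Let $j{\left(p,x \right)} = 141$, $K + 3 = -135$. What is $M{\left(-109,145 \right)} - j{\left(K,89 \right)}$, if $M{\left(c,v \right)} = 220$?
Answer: $79$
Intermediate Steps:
$K = -138$ ($K = -3 - 135 = -138$)
$M{\left(-109,145 \right)} - j{\left(K,89 \right)} = 220 - 141 = 79$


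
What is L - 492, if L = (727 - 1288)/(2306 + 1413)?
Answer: -1830309/3719 ≈ -492.15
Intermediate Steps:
L = -561/3719 ≈ -0.15085
L - 492 = -561/3719 - 492 = -1830309/3719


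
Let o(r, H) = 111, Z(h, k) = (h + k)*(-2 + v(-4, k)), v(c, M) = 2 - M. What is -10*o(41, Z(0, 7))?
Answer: -1110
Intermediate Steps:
Z(h, k) = -k*(h + k) (Z(h, k) = (h + k)*(-2 + (2 - k)) = (h + k)*(-k) = -k*(h + k))
-10*o(41, Z(0, 7)) = -10*111 = -1110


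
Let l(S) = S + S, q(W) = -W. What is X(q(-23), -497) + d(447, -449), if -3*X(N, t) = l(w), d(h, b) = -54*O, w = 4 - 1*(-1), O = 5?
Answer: -820/3 ≈ -273.33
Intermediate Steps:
w = 5 (w = 4 + 1 = 5)
l(S) = 2*S
d(h, b) = -270 (d(h, b) = -54*5 = -270)
X(N, t) = -10/3 (X(N, t) = -2*5/3 = -⅓*10 = -10/3)
X(q(-23), -497) + d(447, -449) = -10/3 - 270 = -820/3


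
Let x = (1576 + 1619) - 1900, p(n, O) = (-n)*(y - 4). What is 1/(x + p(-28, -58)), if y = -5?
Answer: 1/1043 ≈ 0.00095877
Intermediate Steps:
p(n, O) = 9*n (p(n, O) = (-n)*(-5 - 4) = -n*(-9) = 9*n)
x = 1295 (x = 3195 - 1900 = 1295)
1/(x + p(-28, -58)) = 1/(1295 + 9*(-28)) = 1/(1295 - 252) = 1/1043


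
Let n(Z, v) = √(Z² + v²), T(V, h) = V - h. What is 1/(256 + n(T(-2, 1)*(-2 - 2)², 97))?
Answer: 256/53823 - √11713/53823 ≈ 0.0027455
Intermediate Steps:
1/(256 + n(T(-2, 1)*(-2 - 2)², 97)) = 1/(256 + √(((-2 - 1*1)*(-2 - 2)²)² + 97²)) = 1/(256 + √(((-2 - 1)*(-4)²)² + 9409)) = 1/(256 + √((-3*16)² + 9409)) = 1/(256 + √((-48)² + 9409)) = 1/(256 + √(2304 + 9409)) = 1/(256 + √11713)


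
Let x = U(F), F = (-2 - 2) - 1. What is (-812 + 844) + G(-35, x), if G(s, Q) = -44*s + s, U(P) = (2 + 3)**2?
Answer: 1537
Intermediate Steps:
F = -5 (F = -4 - 1 = -5)
U(P) = 25 (U(P) = 5**2 = 25)
x = 25
G(s, Q) = -43*s
(-812 + 844) + G(-35, x) = (-812 + 844) - 43*(-35) = 32 + 1505 = 1537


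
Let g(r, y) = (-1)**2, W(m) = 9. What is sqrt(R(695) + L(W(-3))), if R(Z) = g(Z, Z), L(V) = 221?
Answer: sqrt(222) ≈ 14.900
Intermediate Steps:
g(r, y) = 1
R(Z) = 1
sqrt(R(695) + L(W(-3))) = sqrt(1 + 221) = sqrt(222)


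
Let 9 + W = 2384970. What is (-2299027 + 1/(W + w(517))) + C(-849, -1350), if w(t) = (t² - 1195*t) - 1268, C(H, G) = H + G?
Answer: -4678776762741/2033167 ≈ -2.3012e+6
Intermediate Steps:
C(H, G) = G + H
W = 2384961 (W = -9 + 2384970 = 2384961)
w(t) = -1268 + t² - 1195*t
(-2299027 + 1/(W + w(517))) + C(-849, -1350) = (-2299027 + 1/(2384961 + (-1268 + 517² - 1195*517))) + (-1350 - 849) = (-2299027 + 1/(2384961 + (-1268 + 267289 - 617815))) - 2199 = (-2299027 + 1/(2384961 - 351794)) - 2199 = (-2299027 + 1/2033167) - 2199 = -4674305828508/2033167 - 2199 = -4678776762741/2033167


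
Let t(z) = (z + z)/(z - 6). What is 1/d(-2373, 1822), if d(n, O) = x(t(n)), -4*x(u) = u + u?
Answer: -793/791 ≈ -1.0025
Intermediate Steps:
t(z) = 2*z/(-6 + z) (t(z) = (2*z)/(-6 + z) = 2*z/(-6 + z))
x(u) = -u/2 (x(u) = -(u + u)/4 = -u/2)
d(n, O) = -n/(-6 + n)
1/d(-2373, 1822) = 1/(-1*(-2373)/(-6 - 2373)) = 1/(-1*(-2373)/(-2379)) = 1/(-1*(-2373)*(-1/2379)) = 1/(-791/793) = -793/791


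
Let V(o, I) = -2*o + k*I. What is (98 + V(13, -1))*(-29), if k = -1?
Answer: -2117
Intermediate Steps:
V(o, I) = -I - 2*o (V(o, I) = -2*o - I = -I - 2*o)
(98 + V(13, -1))*(-29) = (98 + (-1*(-1) - 2*13))*(-29) = (98 + (1 - 26))*(-29) = (98 - 25)*(-29) = 73*(-29) = -2117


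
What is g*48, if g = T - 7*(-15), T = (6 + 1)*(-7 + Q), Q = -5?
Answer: 1008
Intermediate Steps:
T = -84 (T = (6 + 1)*(-7 - 5) = 7*(-12) = -84)
g = 21 (g = -84 - 7*(-15) = -84 + 105 = 21)
g*48 = 21*48 = 1008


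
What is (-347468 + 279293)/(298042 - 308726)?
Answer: 68175/10684 ≈ 6.3810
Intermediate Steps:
(-347468 + 279293)/(298042 - 308726) = -68175/(-10684) = -68175*(-1/10684) = 68175/10684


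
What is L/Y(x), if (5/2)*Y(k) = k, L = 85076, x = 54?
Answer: 106345/27 ≈ 3938.7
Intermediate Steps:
Y(k) = 2*k/5
L/Y(x) = 85076/(((2/5)*54)) = 85076/(108/5) = 85076*(5/108) = 106345/27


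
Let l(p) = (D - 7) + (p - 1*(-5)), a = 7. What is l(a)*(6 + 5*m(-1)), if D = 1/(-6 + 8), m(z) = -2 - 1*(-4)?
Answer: 88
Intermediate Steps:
m(z) = 2 (m(z) = -2 + 4 = 2)
D = 1/2 ≈ 0.50000
l(p) = -3/2 + p (l(p) = (1/2 - 7) + (p - 1*(-5)) = -13/2 + (p + 5) = -13/2 + (5 + p) = -3/2 + p)
l(a)*(6 + 5*m(-1)) = (-3/2 + 7)*(6 + 5*2) = 11*(6 + 10)/2 = (11/2)*16 = 88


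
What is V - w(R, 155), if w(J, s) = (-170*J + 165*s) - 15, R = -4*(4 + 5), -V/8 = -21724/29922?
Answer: -473877584/14961 ≈ -31674.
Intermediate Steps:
V = 86896/14961 (V = -(-173792)/29922 = -8*(-10862/14961) = 86896/14961 ≈ 5.8082)
R = -36 (R = -4*9 = -36)
w(J, s) = -15 - 170*J + 165*s
V - w(R, 155) = 86896/14961 - (-15 - 170*(-36) + 165*155) = 86896/14961 - (-15 + 6120 + 25575) = 86896/14961 - 1*31680 = 86896/14961 - 31680 = -473877584/14961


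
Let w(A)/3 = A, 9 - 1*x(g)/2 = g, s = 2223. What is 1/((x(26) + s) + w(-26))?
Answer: 1/2111 ≈ 0.00047371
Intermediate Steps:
x(g) = 18 - 2*g
w(A) = 3*A
1/((x(26) + s) + w(-26)) = 1/(((18 - 2*26) + 2223) + 3*(-26)) = 1/(((18 - 52) + 2223) - 78) = 1/((-34 + 2223) - 78) = 1/(2189 - 78) = 1/2111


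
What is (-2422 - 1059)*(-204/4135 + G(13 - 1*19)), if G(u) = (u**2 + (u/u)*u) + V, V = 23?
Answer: -762168431/4135 ≈ -1.8432e+5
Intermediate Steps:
G(u) = 23 + u + u**2 (G(u) = (u**2 + (u/u)*u) + 23 = (u**2 + 1*u) + 23 = (u**2 + u) + 23 = (u + u**2) + 23 = 23 + u + u**2)
(-2422 - 1059)*(-204/4135 + G(13 - 1*19)) = (-2422 - 1059)*(-204/4135 + (23 + (13 - 1*19) + (13 - 1*19)**2)) = -3481*(-204*1/4135 + (23 + (13 - 19) + (13 - 19)**2)) = -3481*(-204/4135 + (23 - 6 + (-6)**2)) = -3481*(-204/4135 + (23 - 6 + 36)) = -3481*(-204/4135 + 53) = -3481*218951/4135 = -762168431/4135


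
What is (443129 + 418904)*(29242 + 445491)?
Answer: 409235512189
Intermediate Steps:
(443129 + 418904)*(29242 + 445491) = 862033*474733 = 409235512189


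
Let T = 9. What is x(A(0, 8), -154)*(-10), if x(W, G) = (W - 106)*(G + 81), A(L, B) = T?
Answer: -70810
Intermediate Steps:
A(L, B) = 9
x(W, G) = (-106 + W)*(81 + G)
x(A(0, 8), -154)*(-10) = (-8586 - 106*(-154) + 81*9 - 154*9)*(-10) = (-8586 + 16324 + 729 - 1386)*(-10) = 7081*(-10) = -70810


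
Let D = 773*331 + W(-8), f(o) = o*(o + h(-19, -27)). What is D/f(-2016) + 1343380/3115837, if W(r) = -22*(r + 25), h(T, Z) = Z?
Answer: 2109675054911/4277720153952 ≈ 0.49318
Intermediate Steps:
W(r) = -550 - 22*r (W(r) = -22*(25 + r) = -550 - 22*r)
f(o) = o*(-27 + o) (f(o) = o*(o - 27) = o*(-27 + o))
D = 255489 (D = 773*331 + (-550 - 22*(-8)) = 255863 + (-550 + 176) = 255863 - 374 = 255489)
D/f(-2016) + 1343380/3115837 = 255489/((-2016*(-27 - 2016))) + 1343380/3115837 = 255489/((-2016*(-2043))) + 1343380*(1/3115837) = 255489/4118688 + 1343380/3115837 = 255489*(1/4118688) + 1343380/3115837 = 85163/1372896 + 1343380/3115837 = 2109675054911/4277720153952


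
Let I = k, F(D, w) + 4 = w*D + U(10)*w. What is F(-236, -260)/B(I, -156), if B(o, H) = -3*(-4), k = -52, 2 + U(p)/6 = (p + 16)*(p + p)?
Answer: -62227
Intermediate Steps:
U(p) = -12 + 12*p*(16 + p) (U(p) = -12 + 6*((p + 16)*(p + p)) = -12 + 6*((16 + p)*(2*p)) = -12 + 6*(2*p*(16 + p)) = -12 + 12*p*(16 + p))
F(D, w) = -4 + 3108*w + D*w (F(D, w) = -4 + (w*D + (-12 + 12*10² + 192*10)*w) = -4 + (D*w + (-12 + 12*100 + 1920)*w) = -4 + (D*w + (-12 + 1200 + 1920)*w) = -4 + (D*w + 3108*w) = -4 + (3108*w + D*w) = -4 + 3108*w + D*w)
I = -52
B(o, H) = 12
F(-236, -260)/B(I, -156) = (-4 + 3108*(-260) - 236*(-260))/12 = (-4 - 808080 + 61360)*(1/12) = -746724*1/12 = -62227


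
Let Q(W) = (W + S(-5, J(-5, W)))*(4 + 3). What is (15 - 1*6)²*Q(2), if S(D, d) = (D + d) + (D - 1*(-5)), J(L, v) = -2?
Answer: -2835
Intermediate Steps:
S(D, d) = 5 + d + 2*D (S(D, d) = (D + d) + (D + 5) = (D + d) + (5 + D) = 5 + d + 2*D)
Q(W) = -49 + 7*W (Q(W) = (W + (5 - 2 + 2*(-5)))*(4 + 3) = (W + (5 - 2 - 10))*7 = (W - 7)*7 = (-7 + W)*7 = -49 + 7*W)
(15 - 1*6)²*Q(2) = (15 - 1*6)²*(-49 + 7*2) = (15 - 6)²*(-49 + 14) = 9²*(-35) = 81*(-35) = -2835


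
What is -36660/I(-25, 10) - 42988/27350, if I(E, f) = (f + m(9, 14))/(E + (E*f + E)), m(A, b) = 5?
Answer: 10026488506/13675 ≈ 7.3320e+5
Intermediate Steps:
I(E, f) = (5 + f)/(2*E + E*f) (I(E, f) = (f + 5)/(E + (E*f + E)) = (5 + f)/(E + (E + E*f)) = (5 + f)/(2*E + E*f))
-36660/I(-25, 10) - 42988/27350 = -36660*(-25*(2 + 10)/(5 + 10)) - 42988/27350 = -36660/((-1/25*15/12)) - 42988*1/27350 = -36660/((-1/25*1/12*15)) - 21494/13675 = -36660/(-1/20) - 21494/13675 = -36660*(-20) - 21494/13675 = 733200 - 21494/13675 = 10026488506/13675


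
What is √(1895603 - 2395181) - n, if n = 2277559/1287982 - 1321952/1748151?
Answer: -2278866662545/2251587021282 + I*√499578 ≈ -1.0121 + 706.81*I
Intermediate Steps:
n = 2278866662545/2251587021282 (n = 2277559*(1/1287982) - 1321952*1/1748151 = 2277559/1287982 - 1321952/1748151 = 2278866662545/2251587021282 ≈ 1.0121)
√(1895603 - 2395181) - n = √(1895603 - 2395181) - 1*2278866662545/2251587021282 = √(-499578) - 2278866662545/2251587021282 = I*√499578 - 2278866662545/2251587021282 = -2278866662545/2251587021282 + I*√499578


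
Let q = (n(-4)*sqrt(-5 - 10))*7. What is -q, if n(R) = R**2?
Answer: -112*I*sqrt(15) ≈ -433.77*I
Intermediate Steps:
q = 112*I*sqrt(15) (q = ((-4)**2*sqrt(-5 - 10))*7 = (16*sqrt(-15))*7 = (16*(I*sqrt(15)))*7 = (16*I*sqrt(15))*7 = 112*I*sqrt(15) ≈ 433.77*I)
-q = -112*I*sqrt(15)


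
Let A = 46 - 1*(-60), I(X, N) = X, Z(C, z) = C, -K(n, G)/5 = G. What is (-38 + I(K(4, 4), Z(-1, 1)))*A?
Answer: -6148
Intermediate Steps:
K(n, G) = -5*G
A = 106 (A = 46 + 60 = 106)
(-38 + I(K(4, 4), Z(-1, 1)))*A = (-38 - 5*4)*106 = (-38 - 20)*106 = -58*106 = -6148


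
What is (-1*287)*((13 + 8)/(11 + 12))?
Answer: -6027/23 ≈ -262.04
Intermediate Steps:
(-1*287)*((13 + 8)/(11 + 12)) = -6027/23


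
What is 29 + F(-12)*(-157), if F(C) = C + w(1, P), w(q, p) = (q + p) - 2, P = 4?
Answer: 1442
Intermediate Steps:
w(q, p) = -2 + p + q (w(q, p) = (p + q) - 2 = -2 + p + q)
F(C) = 3 + C (F(C) = C + (-2 + 4 + 1) = C + 3 = 3 + C)
29 + F(-12)*(-157) = 29 + (3 - 12)*(-157) = 29 - 9*(-157) = 29 + 1413 = 1442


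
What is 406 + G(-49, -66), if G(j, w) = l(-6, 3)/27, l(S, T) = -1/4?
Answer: 43847/108 ≈ 405.99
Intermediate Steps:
l(S, T) = -1/4 (l(S, T) = -1*1/4 = -1/4)
G(j, w) = -1/108 (G(j, w) = -1/4/27 = -1/4*1/27 = -1/108)
406 + G(-49, -66) = 406 - 1/108 = 43847/108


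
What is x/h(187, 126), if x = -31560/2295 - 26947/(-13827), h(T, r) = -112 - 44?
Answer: 8323039/110007612 ≈ 0.075659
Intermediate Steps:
h(T, r) = -156
x = -8323039/705177 (x = -31560*1/2295 - 26947*(-1/13827) = -2104/153 + 26947/13827 = -8323039/705177 ≈ -11.803)
x/h(187, 126) = -8323039/705177/(-156) = -8323039/705177*(-1/156) = 8323039/110007612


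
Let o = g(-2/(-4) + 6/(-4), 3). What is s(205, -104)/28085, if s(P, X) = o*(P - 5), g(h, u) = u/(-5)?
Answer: -24/5617 ≈ -0.0042727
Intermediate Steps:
g(h, u) = -u/5 (g(h, u) = u*(-⅕) = -u/5)
o = -⅗ (o = -⅕*3 = -⅗ ≈ -0.60000)
s(P, X) = 3 - 3*P/5 (s(P, X) = -3*(P - 5)/5 = -3*(-5 + P)/5 = 3 - 3*P/5)
s(205, -104)/28085 = (3 - ⅗*205)/28085 = (3 - 123)*(1/28085) = -120*1/28085 = -24/5617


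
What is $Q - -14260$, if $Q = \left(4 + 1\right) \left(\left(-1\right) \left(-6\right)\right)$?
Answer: $14290$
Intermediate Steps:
$Q = 30$ ($Q = 5 \cdot 6 = 30$)
$Q - -14260 = 30 - -14260 = 30 + 14260 = 14290$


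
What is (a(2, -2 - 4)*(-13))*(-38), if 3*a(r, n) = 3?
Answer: 494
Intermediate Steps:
a(r, n) = 1 (a(r, n) = (⅓)*3 = 1)
(a(2, -2 - 4)*(-13))*(-38) = (1*(-13))*(-38) = -13*(-38) = 494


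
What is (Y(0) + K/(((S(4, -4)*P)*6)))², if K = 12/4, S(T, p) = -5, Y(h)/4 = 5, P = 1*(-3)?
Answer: 361201/900 ≈ 401.33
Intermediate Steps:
P = -3
Y(h) = 20 (Y(h) = 4*5 = 20)
K = 3 (K = 12*(¼) = 3)
(Y(0) + K/(((S(4, -4)*P)*6)))² = (20 + 3/((-5*(-3)*6)))² = (20 + 3/((15*6)))² = (20 + 3/90)² = (20 + 3*(1/90))² = (20 + 1/30)² = (601/30)² = 361201/900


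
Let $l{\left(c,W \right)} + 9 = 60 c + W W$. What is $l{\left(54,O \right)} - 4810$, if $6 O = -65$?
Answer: $- \frac{52619}{36} \approx -1461.6$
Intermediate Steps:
$O = - \frac{65}{6}$ ($O = \frac{1}{6} \left(-65\right) = - \frac{65}{6} \approx -10.833$)
$l{\left(c,W \right)} = -9 + W^{2} + 60 c$ ($l{\left(c,W \right)} = -9 + \left(60 c + W W\right) = -9 + \left(60 c + W^{2}\right) = -9 + \left(W^{2} + 60 c\right) = -9 + W^{2} + 60 c$)
$l{\left(54,O \right)} - 4810 = \left(-9 + \left(- \frac{65}{6}\right)^{2} + 60 \cdot 54\right) - 4810 = \left(-9 + \frac{4225}{36} + 3240\right) - 4810 = \frac{120541}{36} - 4810 = - \frac{52619}{36}$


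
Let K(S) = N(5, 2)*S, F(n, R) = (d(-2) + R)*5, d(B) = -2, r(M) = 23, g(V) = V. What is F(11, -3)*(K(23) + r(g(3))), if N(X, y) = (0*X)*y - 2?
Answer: 575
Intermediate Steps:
N(X, y) = -2 (N(X, y) = 0*y - 2 = 0 - 2 = -2)
F(n, R) = -10 + 5*R (F(n, R) = (-2 + R)*5 = -10 + 5*R)
K(S) = -2*S
F(11, -3)*(K(23) + r(g(3))) = (-10 + 5*(-3))*(-2*23 + 23) = (-10 - 15)*(-46 + 23) = -25*(-23) = 575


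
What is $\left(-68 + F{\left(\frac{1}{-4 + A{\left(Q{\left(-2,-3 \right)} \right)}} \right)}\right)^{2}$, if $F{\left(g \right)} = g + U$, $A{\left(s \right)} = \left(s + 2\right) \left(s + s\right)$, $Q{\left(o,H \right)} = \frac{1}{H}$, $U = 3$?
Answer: $\frac{8994001}{2116} \approx 4250.5$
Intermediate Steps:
$A{\left(s \right)} = 2 s \left(2 + s\right)$ ($A{\left(s \right)} = \left(2 + s\right) 2 s = 2 s \left(2 + s\right)$)
$F{\left(g \right)} = 3 + g$ ($F{\left(g \right)} = g + 3 = 3 + g$)
$\left(-68 + F{\left(\frac{1}{-4 + A{\left(Q{\left(-2,-3 \right)} \right)}} \right)}\right)^{2} = \left(-68 + \left(3 + \frac{1}{-4 + \frac{2 \left(2 + \frac{1}{-3}\right)}{-3}}\right)\right)^{2} = \left(-68 + \left(3 + \frac{1}{-4 + 2 \left(- \frac{1}{3}\right) \left(2 - \frac{1}{3}\right)}\right)\right)^{2} = \left(-68 + \left(3 + \frac{1}{-4 + 2 \left(- \frac{1}{3}\right) \frac{5}{3}}\right)\right)^{2} = \left(-68 + \left(3 + \frac{1}{-4 - \frac{10}{9}}\right)\right)^{2} = \left(-68 + \left(3 + \frac{1}{- \frac{46}{9}}\right)\right)^{2} = \left(-68 + \left(3 - \frac{9}{46}\right)\right)^{2} = \left(-68 + \frac{129}{46}\right)^{2} = \left(- \frac{2999}{46}\right)^{2} = \frac{8994001}{2116}$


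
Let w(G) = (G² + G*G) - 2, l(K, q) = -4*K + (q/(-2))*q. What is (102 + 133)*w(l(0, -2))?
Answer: 1410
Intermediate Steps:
l(K, q) = -4*K - q²/2 (l(K, q) = -4*K + (q*(-½))*q = -4*K + (-q/2)*q = -4*K - q²/2)
w(G) = -2 + 2*G² (w(G) = (G² + G²) - 2 = 2*G² - 2 = -2 + 2*G²)
(102 + 133)*w(l(0, -2)) = (102 + 133)*(-2 + 2*(-4*0 - ½*(-2)²)²) = 235*(-2 + 2*(0 - ½*4)²) = 235*(-2 + 2*(0 - 2)²) = 235*(-2 + 2*(-2)²) = 235*(-2 + 2*4) = 235*(-2 + 8) = 235*6 = 1410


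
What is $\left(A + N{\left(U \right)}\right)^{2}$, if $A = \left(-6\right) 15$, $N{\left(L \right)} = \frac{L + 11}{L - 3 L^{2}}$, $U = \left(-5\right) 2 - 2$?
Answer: $\frac{1596721681}{197136} \approx 8099.6$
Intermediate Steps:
$U = -12$ ($U = -10 - 2 = -12$)
$N{\left(L \right)} = \frac{11 + L}{L - 3 L^{2}}$
$A = -90$
$\left(A + N{\left(U \right)}\right)^{2} = \left(-90 + \frac{-11 - -12}{\left(-12\right) \left(-1 + 3 \left(-12\right)\right)}\right)^{2} = \left(-90 - \frac{-11 + 12}{12 \left(-1 - 36\right)}\right)^{2} = \left(-90 - \frac{1}{12} \frac{1}{-37} \cdot 1\right)^{2} = \left(-90 - \left(- \frac{1}{444}\right) 1\right)^{2} = \left(-90 + \frac{1}{444}\right)^{2} = \left(- \frac{39959}{444}\right)^{2} = \frac{1596721681}{197136}$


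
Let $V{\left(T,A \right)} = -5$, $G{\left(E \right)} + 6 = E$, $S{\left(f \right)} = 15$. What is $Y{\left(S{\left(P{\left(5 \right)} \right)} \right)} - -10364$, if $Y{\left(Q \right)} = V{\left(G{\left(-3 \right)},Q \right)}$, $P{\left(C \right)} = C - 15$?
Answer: $10359$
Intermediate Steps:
$P{\left(C \right)} = -15 + C$ ($P{\left(C \right)} = C - 15 = -15 + C$)
$G{\left(E \right)} = -6 + E$
$Y{\left(Q \right)} = -5$
$Y{\left(S{\left(P{\left(5 \right)} \right)} \right)} - -10364 = -5 - -10364 = -5 + 10364 = 10359$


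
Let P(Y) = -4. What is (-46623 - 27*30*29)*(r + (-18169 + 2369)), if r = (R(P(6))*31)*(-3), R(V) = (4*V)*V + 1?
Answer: 1531618485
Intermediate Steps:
R(V) = 1 + 4*V² (R(V) = 4*V² + 1 = 1 + 4*V²)
r = -6045 (r = ((1 + 4*(-4)²)*31)*(-3) = ((1 + 4*16)*31)*(-3) = ((1 + 64)*31)*(-3) = (65*31)*(-3) = 2015*(-3) = -6045)
(-46623 - 27*30*29)*(r + (-18169 + 2369)) = (-46623 - 27*30*29)*(-6045 + (-18169 + 2369)) = (-46623 - 810*29)*(-6045 - 15800) = (-46623 - 23490)*(-21845) = -70113*(-21845) = 1531618485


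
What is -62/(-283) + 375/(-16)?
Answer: -105133/4528 ≈ -23.218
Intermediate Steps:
-62/(-283) + 375/(-16) = -62*(-1/283) + 375*(-1/16) = 62/283 - 375/16 = -105133/4528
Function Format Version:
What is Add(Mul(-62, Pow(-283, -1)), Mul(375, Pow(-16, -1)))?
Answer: Rational(-105133, 4528) ≈ -23.218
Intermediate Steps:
Add(Mul(-62, Pow(-283, -1)), Mul(375, Pow(-16, -1))) = Add(Mul(-62, Rational(-1, 283)), Mul(375, Rational(-1, 16))) = Add(Rational(62, 283), Rational(-375, 16)) = Rational(-105133, 4528)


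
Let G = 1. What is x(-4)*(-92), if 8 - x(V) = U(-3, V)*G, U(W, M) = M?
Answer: -1104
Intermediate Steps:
x(V) = 8 - V
x(-4)*(-92) = (8 - 1*(-4))*(-92) = (8 + 4)*(-92) = 12*(-92) = -1104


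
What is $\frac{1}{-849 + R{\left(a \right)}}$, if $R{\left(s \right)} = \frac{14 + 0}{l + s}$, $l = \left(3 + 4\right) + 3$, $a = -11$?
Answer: $- \frac{1}{863} \approx -0.0011587$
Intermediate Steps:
$l = 10$ ($l = 7 + 3 = 10$)
$R{\left(s \right)} = \frac{14}{10 + s}$ ($R{\left(s \right)} = \frac{14 + 0}{10 + s} = \frac{14}{10 + s}$)
$\frac{1}{-849 + R{\left(a \right)}} = \frac{1}{-849 + \frac{14}{10 - 11}} = \frac{1}{-849 + \frac{14}{-1}} = \frac{1}{-849 + 14 \left(-1\right)} = \frac{1}{-849 - 14} = \frac{1}{-863} = - \frac{1}{863}$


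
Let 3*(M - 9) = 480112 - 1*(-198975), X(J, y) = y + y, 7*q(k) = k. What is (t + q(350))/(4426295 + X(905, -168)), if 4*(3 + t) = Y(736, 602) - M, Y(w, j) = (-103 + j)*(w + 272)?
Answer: 415213/26555754 ≈ 0.015636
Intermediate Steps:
q(k) = k/7
Y(w, j) = (-103 + j)*(272 + w)
X(J, y) = 2*y
M = 679114/3 (M = 9 + (480112 - 1*(-198975))/3 = 9 + (480112 + 198975)/3 = 9 + (⅓)*679087 = 9 + 679087/3 = 679114/3 ≈ 2.2637e+5)
t = 414913/6 (t = -3 + ((-28016 - 103*736 + 272*602 + 602*736) - 1*679114/3)/4 = -3 + ((-28016 - 75808 + 163744 + 443072) - 679114/3)/4 = -3 + (502992 - 679114/3)/4 = -3 + (¼)*(829862/3) = -3 + 414931/6 = 414913/6 ≈ 69152.)
(t + q(350))/(4426295 + X(905, -168)) = (414913/6 + (⅐)*350)/(4426295 + 2*(-168)) = (414913/6 + 50)/(4426295 - 336) = (415213/6)/4425959 = (415213/6)*(1/4425959) = 415213/26555754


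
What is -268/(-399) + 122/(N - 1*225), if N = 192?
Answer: -4426/1463 ≈ -3.0253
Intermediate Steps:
-268/(-399) + 122/(N - 1*225) = -268/(-399) + 122/(192 - 1*225) = -268*(-1/399) + 122/(192 - 225) = 268/399 + 122/(-33) = 268/399 + 122*(-1/33) = 268/399 - 122/33 = -4426/1463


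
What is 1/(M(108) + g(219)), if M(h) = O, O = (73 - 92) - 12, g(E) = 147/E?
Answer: -73/2214 ≈ -0.032972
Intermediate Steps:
O = -31 (O = -19 - 12 = -31)
M(h) = -31
1/(M(108) + g(219)) = 1/(-31 + 147/219) = 1/(-31 + 147*(1/219)) = 1/(-31 + 49/73) = 1/(-2214/73) = -73/2214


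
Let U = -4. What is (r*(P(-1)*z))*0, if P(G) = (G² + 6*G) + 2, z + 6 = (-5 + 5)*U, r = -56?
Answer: 0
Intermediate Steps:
z = -6 (z = -6 + (-5 + 5)*(-4) = -6 + 0*(-4) = -6 + 0 = -6)
P(G) = 2 + G² + 6*G
(r*(P(-1)*z))*0 = -56*(2 + (-1)² + 6*(-1))*(-6)*0 = -56*(2 + 1 - 6)*(-6)*0 = -(-168)*(-6)*0 = -56*18*0 = -1008*0 = 0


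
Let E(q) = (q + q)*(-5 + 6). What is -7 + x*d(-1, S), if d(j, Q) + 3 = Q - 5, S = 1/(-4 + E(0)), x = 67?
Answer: -2239/4 ≈ -559.75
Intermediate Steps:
E(q) = 2*q (E(q) = (2*q)*1 = 2*q)
S = -1/4 (S = 1/(-4 + 2*0) = 1/(-4 + 0) = 1/(-4) = -1/4 ≈ -0.25000)
d(j, Q) = -8 + Q (d(j, Q) = -3 + (Q - 5) = -3 + (-5 + Q) = -8 + Q)
-7 + x*d(-1, S) = -7 + 67*(-8 - 1/4) = -7 + 67*(-33/4) = -7 - 2211/4 = -2239/4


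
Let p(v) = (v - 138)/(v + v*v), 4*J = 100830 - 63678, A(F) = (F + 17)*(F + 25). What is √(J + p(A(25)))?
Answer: √200895594169578/147070 ≈ 96.374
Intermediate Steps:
A(F) = (17 + F)*(25 + F)
J = 9288 (J = (100830 - 63678)/4 = (¼)*37152 = 9288)
p(v) = (-138 + v)/(v + v²)
√(J + p(A(25))) = √(9288 + (-138 + (425 + 25² + 42*25))/((425 + 25² + 42*25)*(1 + (425 + 25² + 42*25)))) = √(9288 + (-138 + (425 + 625 + 1050))/((425 + 625 + 1050)*(1 + (425 + 625 + 1050)))) = √(9288 + (-138 + 2100)/(2100*(1 + 2100))) = √(9288 + (1/2100)*1962/2101) = √(9288 + (1/2100)*(1/2101)*1962) = √(9288 + 327/735350) = √(6829931127/735350) = √200895594169578/147070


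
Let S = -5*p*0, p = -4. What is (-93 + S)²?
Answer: 8649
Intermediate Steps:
S = 0 (S = -5*(-4)*0 = 20*0 = 0)
(-93 + S)² = (-93 + 0)² = (-93)² = 8649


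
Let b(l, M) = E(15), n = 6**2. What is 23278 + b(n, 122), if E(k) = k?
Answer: 23293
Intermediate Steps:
n = 36
b(l, M) = 15
23278 + b(n, 122) = 23278 + 15 = 23293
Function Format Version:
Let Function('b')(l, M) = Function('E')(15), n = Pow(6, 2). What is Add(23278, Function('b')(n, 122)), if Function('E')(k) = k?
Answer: 23293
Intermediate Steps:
n = 36
Function('b')(l, M) = 15
Add(23278, Function('b')(n, 122)) = Add(23278, 15) = 23293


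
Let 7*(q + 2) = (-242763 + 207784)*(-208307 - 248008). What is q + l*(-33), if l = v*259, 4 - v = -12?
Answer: 2280069301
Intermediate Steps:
v = 16 (v = 4 - 1*(-12) = 4 + 12 = 16)
l = 4144 (l = 16*259 = 4144)
q = 2280206053 (q = -2 + ((-242763 + 207784)*(-208307 - 248008))/7 = -2 + (-34979*(-456315))/7 = -2 + (⅐)*15961442385 = -2 + 2280206055 = 2280206053)
q + l*(-33) = 2280206053 + 4144*(-33) = 2280206053 - 136752 = 2280069301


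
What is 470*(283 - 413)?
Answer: -61100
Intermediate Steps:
470*(283 - 413) = 470*(-130) = -61100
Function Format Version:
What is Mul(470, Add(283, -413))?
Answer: -61100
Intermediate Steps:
Mul(470, Add(283, -413)) = Mul(470, -130) = -61100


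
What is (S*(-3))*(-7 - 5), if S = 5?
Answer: 180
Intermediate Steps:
(S*(-3))*(-7 - 5) = (5*(-3))*(-7 - 5) = -15*(-12) = 180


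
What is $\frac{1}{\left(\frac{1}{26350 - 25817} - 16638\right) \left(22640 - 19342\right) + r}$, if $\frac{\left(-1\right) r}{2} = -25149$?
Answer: $- \frac{533}{29220029960} \approx -1.8241 \cdot 10^{-8}$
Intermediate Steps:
$r = 50298$ ($r = \left(-2\right) \left(-25149\right) = 50298$)
$\frac{1}{\left(\frac{1}{26350 - 25817} - 16638\right) \left(22640 - 19342\right) + r} = \frac{1}{\left(\frac{1}{26350 - 25817} - 16638\right) \left(22640 - 19342\right) + 50298} = \frac{1}{\left(\frac{1}{533} - 16638\right) 3298 + 50298} = \frac{1}{\left(- \frac{8868053}{533}\right) 3298 + 50298} = \frac{1}{- \frac{29246838794}{533} + 50298} = \frac{1}{- \frac{29220029960}{533}} = - \frac{533}{29220029960}$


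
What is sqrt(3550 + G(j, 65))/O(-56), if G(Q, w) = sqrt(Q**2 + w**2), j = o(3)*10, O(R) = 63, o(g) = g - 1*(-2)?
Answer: sqrt(3550 + 5*sqrt(269))/63 ≈ 0.95660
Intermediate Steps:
o(g) = 2 + g (o(g) = g + 2 = 2 + g)
j = 50 (j = (2 + 3)*10 = 5*10 = 50)
sqrt(3550 + G(j, 65))/O(-56) = sqrt(3550 + sqrt(50**2 + 65**2))/63 = sqrt(3550 + sqrt(2500 + 4225))*(1/63) = sqrt(3550 + sqrt(6725))*(1/63) = sqrt(3550 + 5*sqrt(269))*(1/63) = sqrt(3550 + 5*sqrt(269))/63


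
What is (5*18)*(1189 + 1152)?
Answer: 210690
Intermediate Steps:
(5*18)*(1189 + 1152) = 90*2341 = 210690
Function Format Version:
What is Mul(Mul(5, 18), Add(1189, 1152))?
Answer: 210690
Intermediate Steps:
Mul(Mul(5, 18), Add(1189, 1152)) = Mul(90, 2341) = 210690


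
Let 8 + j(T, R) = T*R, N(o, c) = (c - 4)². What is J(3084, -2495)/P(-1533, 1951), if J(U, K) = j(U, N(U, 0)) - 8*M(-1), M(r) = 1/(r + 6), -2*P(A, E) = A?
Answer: 164448/2555 ≈ 64.363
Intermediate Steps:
P(A, E) = -A/2
N(o, c) = (-4 + c)²
j(T, R) = -8 + R*T (j(T, R) = -8 + T*R = -8 + R*T)
M(r) = 1/(6 + r)
J(U, K) = -48/5 + 16*U (J(U, K) = (-8 + (-4 + 0)²*U) - 8/(6 - 1) = (-8 + (-4)²*U) - 8/5 = (-8 + 16*U) - 8*⅕ = (-8 + 16*U) - 8/5 = -48/5 + 16*U)
J(3084, -2495)/P(-1533, 1951) = (-48/5 + 16*3084)/((-½*(-1533))) = (-48/5 + 49344)/(1533/2) = (246672/5)*(2/1533) = 164448/2555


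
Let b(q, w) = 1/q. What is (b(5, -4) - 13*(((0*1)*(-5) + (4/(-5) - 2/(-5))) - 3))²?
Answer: 49284/25 ≈ 1971.4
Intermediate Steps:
(b(5, -4) - 13*(((0*1)*(-5) + (4/(-5) - 2/(-5))) - 3))² = (1/5 - 13*(((0*1)*(-5) + (4/(-5) - 2/(-5))) - 3))² = (⅕ - 13*((0*(-5) + (4*(-⅕) - 2*(-⅕))) - 3))² = (⅕ - 13*((0 + (-⅘ + ⅖)) - 3))² = (⅕ - 13*((0 - ⅖) - 3))² = (⅕ - 13*(-⅖ - 3))² = (⅕ - 13*(-17/5))² = (⅕ + 221/5)² = (222/5)² = 49284/25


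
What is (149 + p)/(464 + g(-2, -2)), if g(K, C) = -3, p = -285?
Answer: -136/461 ≈ -0.29501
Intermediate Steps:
(149 + p)/(464 + g(-2, -2)) = (149 - 285)/(464 - 3) = -136/461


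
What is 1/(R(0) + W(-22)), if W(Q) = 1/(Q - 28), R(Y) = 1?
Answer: 50/49 ≈ 1.0204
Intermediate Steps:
W(Q) = 1/(-28 + Q)
1/(R(0) + W(-22)) = 1/(1 + 1/(-28 - 22)) = 1/(1 + 1/(-50)) = 1/(1 - 1/50) = 1/(49/50) = 50/49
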